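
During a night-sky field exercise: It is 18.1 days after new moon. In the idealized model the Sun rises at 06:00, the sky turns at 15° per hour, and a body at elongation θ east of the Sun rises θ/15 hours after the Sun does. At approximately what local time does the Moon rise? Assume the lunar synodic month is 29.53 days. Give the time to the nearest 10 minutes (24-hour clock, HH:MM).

20:40

The Moon has covered 18.1/29.53 of its cycle, so θ ≈ 360° × 18.1/29.53 = 220.7°.
The Moon trails the Sun by θ/15 = 220.7/15 ≈ 14.71 hours.
06:00 + 14.710 h ≈ 20:43 → 20:40 to the nearest ten minutes.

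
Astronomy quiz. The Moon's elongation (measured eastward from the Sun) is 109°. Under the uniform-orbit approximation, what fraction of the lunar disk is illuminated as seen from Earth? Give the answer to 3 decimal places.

0.663

cos 109° = (-0.326), so f = (1 − (-0.326))/2 = 0.663.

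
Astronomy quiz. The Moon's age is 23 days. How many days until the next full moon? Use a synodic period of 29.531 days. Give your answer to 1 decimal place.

21.3 days

Full moon occurs at elongation 180°, i.e. at age 29.531 × 180/360 = 14.765 d.
Already past this cycle's full moon; the next is at 14.765 + 29.531 = 44.296 d, so 44.296 − 23 = 21.296 days.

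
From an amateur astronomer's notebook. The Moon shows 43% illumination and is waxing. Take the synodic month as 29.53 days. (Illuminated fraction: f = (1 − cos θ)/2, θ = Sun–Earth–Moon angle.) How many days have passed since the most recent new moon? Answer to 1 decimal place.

6.7 days

cos θ = 1 − 2f = 0.140, giving a principal value of 82.0°.
Waxing ⇒ before full, so θ = 82.0°.
At 360°/29.53 d per day, 82.0° corresponds to 6.72 days.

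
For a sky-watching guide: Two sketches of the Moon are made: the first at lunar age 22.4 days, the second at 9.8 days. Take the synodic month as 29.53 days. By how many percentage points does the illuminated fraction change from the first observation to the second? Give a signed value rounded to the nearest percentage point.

+27 pp

θ₁ = 360° × 22.4/29.53 = 273.1°, f₁ = (1 − cos θ₁)/2 = 0.473.
θ₂ = 360° × 9.8/29.53 = 119.5°, f₂ = (1 − cos θ₂)/2 = 0.746.
Change = f₂ − f₁ = +0.273 → +27 percentage points.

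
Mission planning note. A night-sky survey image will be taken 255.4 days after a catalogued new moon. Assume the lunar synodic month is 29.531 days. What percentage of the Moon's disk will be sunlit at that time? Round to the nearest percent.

80%

Reduce mod P: 255.4 − 8×29.531 = 19.15 d into the current lunation.
The Moon has covered 19.15/29.531 of its cycle, so θ ≈ 360° × 19.15/29.531 = 233.5°.
Illuminated fraction = (1 − cos 233.5°)/2 = (1 − (-0.595))/2 ≈ 0.798, so 80%.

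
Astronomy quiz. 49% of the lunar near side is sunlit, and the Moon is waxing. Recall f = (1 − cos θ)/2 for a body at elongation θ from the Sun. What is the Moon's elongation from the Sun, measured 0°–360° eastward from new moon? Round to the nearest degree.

89°

From f = (1 − cos θ)/2: cos θ = 1 − 2×0.49 = 0.020; arccos → 88.9°.
The Moon is waxing (0°–180°), so θ = 88.9° directly.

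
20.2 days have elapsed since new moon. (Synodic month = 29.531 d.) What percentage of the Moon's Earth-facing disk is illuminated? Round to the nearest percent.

Phase angle: θ = 360°·(20.2 d)/(29.531 d) = 246.2°.
cos 246.2° = (-0.403), so f = (1 − (-0.403))/2 = 0.701, so 70%.

70%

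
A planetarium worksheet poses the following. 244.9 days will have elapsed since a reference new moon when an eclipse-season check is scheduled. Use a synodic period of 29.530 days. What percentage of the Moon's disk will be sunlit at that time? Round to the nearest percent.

244.9 d spans 8 complete synodic months (8 × 29.530 = 236.24 d) plus 8.66 d.
Phase angle: θ = 360°·(8.66 d)/(29.530 d) = 105.6°.
cos 105.6° = (-0.268), so f = (1 − (-0.268))/2 = 0.634, so 63%.

63%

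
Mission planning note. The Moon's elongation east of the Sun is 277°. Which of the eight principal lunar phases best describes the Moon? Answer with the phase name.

last quarter

The last quarter sector spans roughly 248°–292°; 277° falls inside it.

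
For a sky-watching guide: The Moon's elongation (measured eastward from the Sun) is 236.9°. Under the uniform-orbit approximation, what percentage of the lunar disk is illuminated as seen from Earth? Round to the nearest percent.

77%

Half-versine of 236.9°: (1 − (-0.546))/2 = 0.773, i.e. 77%.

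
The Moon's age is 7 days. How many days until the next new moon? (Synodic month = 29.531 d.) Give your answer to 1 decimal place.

One full lunation from the last new moon is 29.531 d; remaining = 29.531 − 7 = 22.531 d.

22.5 days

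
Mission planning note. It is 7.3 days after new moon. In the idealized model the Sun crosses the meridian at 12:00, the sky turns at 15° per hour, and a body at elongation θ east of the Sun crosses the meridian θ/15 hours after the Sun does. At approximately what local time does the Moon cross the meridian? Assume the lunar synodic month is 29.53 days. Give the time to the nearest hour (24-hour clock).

Elongation θ = 360° × 7.3/29.53 ≈ 89.0°.
The Moon trails the Sun by θ/15 = 89.0/15 ≈ 5.93 hours.
12:00 + 5.93 h ≈ 17:56 → 18:00 to the nearest hour.

18:00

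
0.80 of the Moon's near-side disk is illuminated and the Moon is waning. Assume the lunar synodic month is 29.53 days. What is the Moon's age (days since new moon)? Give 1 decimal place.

19.1 days

cos θ = 1 − 2f = -0.600, giving a principal value of 126.9°.
A waning Moon lies in 180°–360°, so θ = 360° − 126.9° = 233.1°.
That fraction of the synodic month is 233.1/360 × 29.53 d ≈ 19.12 d.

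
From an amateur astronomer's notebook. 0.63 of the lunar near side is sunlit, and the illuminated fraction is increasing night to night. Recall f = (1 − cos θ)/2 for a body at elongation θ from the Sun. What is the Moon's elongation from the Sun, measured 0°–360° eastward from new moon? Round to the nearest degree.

cos θ = 1 − 2f = -0.260, giving a principal value of 105.1°.
The Moon is waxing (0°–180°), so θ = 105.1° directly.

105°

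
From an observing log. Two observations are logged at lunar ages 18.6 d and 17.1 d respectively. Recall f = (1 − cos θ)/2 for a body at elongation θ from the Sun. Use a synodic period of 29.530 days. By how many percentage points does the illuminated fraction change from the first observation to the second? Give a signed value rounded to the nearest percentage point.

θ₁ = 360° × 18.6/29.530 = 226.8°, f₁ = (1 − cos θ₁)/2 = 0.843.
θ₂ = 360° × 17.1/29.530 = 208.5°, f₂ = (1 − cos θ₂)/2 = 0.940.
Change = f₂ − f₁ = +0.097 → +10 percentage points.

+10 percentage points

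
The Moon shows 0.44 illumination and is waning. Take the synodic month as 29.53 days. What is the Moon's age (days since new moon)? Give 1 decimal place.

22.7 days

Invert f = (1 − cos θ)/2 to get cos θ = 1 − 2(0.44) = 0.120, hence θ₀ = arccos 0.120 = 83.1°.
A waning Moon lies in 180°–360°, so θ = 360° − 83.1° = 276.9°.
Age = 29.53 × 276.9°/360° ≈ 22.71 days.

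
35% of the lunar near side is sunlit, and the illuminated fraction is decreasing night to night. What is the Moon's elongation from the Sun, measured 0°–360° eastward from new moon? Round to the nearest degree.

From f = (1 − cos θ)/2: cos θ = 1 − 2×0.35 = 0.300; arccos → 72.5°.
Waning ⇒ past full, so θ = 360° − 72.5° = 287.5°.

287°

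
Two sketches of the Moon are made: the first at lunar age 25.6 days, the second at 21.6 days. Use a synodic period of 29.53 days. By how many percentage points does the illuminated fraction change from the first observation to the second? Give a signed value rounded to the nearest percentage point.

+39 percentage points

θ₁ = 360° × 25.6/29.53 = 312.1°, f₁ = (1 − cos θ₁)/2 = 0.165.
θ₂ = 360° × 21.6/29.53 = 263.3°, f₂ = (1 − cos θ₂)/2 = 0.558.
Change = f₂ − f₁ = +0.393 → +39 percentage points.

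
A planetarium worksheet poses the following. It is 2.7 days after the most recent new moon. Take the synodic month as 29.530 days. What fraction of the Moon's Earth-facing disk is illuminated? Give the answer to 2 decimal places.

Phase angle: θ = 360°·(2.7 d)/(29.530 d) = 32.9°.
Illuminated fraction = (1 − cos 32.9°)/2 = (1 − 0.839)/2 ≈ 0.080.

0.08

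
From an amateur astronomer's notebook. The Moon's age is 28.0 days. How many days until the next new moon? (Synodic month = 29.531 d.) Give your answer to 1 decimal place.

The next new moon completes the synodic month: 29.531 − 28.0 = 1.531 days.

1.5 days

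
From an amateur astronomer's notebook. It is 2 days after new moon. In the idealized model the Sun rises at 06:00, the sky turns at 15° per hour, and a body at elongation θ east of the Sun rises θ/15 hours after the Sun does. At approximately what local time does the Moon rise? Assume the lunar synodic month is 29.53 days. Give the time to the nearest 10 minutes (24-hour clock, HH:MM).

07:40

The Moon has covered 2/29.53 of its cycle, so θ ≈ 360° × 2/29.53 = 24.4°.
Delay after the Sun = 24.4° / (15°/h) ≈ 1.63 h.
06:00 + 1.625 h ≈ 07:38 → 07:40 to the nearest ten minutes.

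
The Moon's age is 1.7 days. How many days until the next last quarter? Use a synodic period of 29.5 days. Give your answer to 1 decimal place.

20.4 days

Last quarter is 0.75 of the way through the cycle: age 0.75 × 29.5 = 22.125 d.
That is 22.125 − 1.7 = 20.425 days ahead.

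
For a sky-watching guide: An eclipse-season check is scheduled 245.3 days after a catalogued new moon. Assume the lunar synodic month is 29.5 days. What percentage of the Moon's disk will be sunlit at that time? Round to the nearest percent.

70%

245.3 d spans 8 complete synodic months (8 × 29.5 = 236.00 d) plus 9.30 d.
Elongation θ = 360° × 9.30/29.5 ≈ 113.5°.
Illuminated fraction = (1 − cos 113.5°)/2 = (1 − (-0.399))/2 ≈ 0.699, so 70%.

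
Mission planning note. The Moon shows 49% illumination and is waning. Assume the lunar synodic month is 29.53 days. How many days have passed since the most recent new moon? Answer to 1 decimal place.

Invert f = (1 − cos θ)/2 to get cos θ = 1 − 2(0.49) = 0.020, hence θ₀ = arccos 0.020 = 88.9°.
A waning Moon lies in 180°–360°, so θ = 360° − 88.9° = 271.1°.
At 360°/29.53 d per day, 271.1° corresponds to 22.24 days.

22.2 days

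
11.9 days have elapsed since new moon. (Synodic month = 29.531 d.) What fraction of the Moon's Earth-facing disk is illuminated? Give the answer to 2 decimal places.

Phase angle: θ = 360°·(11.9 d)/(29.531 d) = 145.1°.
cos 145.1° = (-0.820), so f = (1 − (-0.820))/2 = 0.910.

0.91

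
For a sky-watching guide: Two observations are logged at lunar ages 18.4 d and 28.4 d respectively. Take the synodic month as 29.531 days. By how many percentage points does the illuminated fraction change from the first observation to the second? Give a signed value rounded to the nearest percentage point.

-84 percentage points

θ₁ = 360° × 18.4/29.531 = 224.3°, f₁ = (1 − cos θ₁)/2 = 0.858.
θ₂ = 360° × 28.4/29.531 = 346.2°, f₂ = (1 − cos θ₂)/2 = 0.014.
Change = f₂ − f₁ = -0.843 → -84 percentage points.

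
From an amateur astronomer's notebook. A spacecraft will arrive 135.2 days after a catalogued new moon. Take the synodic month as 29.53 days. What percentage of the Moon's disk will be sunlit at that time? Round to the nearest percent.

94%

Reduce mod P: 135.2 − 4×29.53 = 17.08 d into the current lunation.
Phase angle: θ = 360°·(17.08 d)/(29.53 d) = 208.2°.
Illuminated fraction = (1 − cos 208.2°)/2 = (1 − (-0.881))/2 ≈ 0.941, so 94%.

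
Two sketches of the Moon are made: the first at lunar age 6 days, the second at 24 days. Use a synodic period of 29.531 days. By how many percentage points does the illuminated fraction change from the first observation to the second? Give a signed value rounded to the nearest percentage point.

θ₁ = 360° × 6/29.531 = 73.1°, f₁ = (1 − cos θ₁)/2 = 0.355.
θ₂ = 360° × 24/29.531 = 292.6°, f₂ = (1 − cos θ₂)/2 = 0.308.
Change = f₂ − f₁ = -0.047 → -5 percentage points.

-5 pp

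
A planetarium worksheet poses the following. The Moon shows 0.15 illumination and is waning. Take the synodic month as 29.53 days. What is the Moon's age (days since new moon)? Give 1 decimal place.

25.8 days

cos θ = 1 − 2f = 0.700, giving a principal value of 45.6°.
Since the Moon is past full (waning), take the reflex angle: θ = 360° − 45.6° = 314.4°.
Age = 29.53 × 314.4°/360° ≈ 25.79 days.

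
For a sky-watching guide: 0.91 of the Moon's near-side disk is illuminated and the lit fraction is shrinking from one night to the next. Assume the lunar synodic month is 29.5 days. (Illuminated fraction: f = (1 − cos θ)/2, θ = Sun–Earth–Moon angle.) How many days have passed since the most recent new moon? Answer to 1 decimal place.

17.6 days

cos θ = 1 − 2f = -0.820, giving a principal value of 145.1°.
Waning ⇒ past full, so θ = 360° − 145.1° = 214.9°.
At 360°/29.5 d per day, 214.9° corresponds to 17.61 days.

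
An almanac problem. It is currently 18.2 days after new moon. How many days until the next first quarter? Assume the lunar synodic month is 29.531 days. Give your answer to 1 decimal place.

18.7 days

First quarter occurs at elongation 90°, i.e. at age 29.531 × 90/360 = 7.383 d.
Already past this cycle's first quarter; the next is at 7.383 + 29.531 = 36.914 d, so 36.914 − 18.2 = 18.714 days.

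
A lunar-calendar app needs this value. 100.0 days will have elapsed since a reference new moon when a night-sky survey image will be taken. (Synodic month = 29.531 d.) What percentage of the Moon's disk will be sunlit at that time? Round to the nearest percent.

88%

100.0/29.531 = 3.386 lunations, so 3 complete cycles and 11.41 d into the next.
Phase angle: θ = 360°·(11.41 d)/(29.531 d) = 139.1°.
cos 139.1° = (-0.755), so f = (1 − (-0.755))/2 = 0.878, so 88%.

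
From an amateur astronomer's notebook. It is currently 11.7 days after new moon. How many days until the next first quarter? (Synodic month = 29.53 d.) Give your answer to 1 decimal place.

First quarter occurs at elongation 90°, i.e. at age 29.53 × 90/360 = 7.383 d.
This lunation's first quarter (7.383 d) has passed, so add one period: 36.913 − 11.7 = 25.213 days.

25.2 days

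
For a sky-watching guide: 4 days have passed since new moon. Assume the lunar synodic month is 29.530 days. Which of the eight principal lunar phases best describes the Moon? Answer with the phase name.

waxing crescent

θ ≈ 360° × 4/29.530 = 49°, which falls in the waxing crescent sector.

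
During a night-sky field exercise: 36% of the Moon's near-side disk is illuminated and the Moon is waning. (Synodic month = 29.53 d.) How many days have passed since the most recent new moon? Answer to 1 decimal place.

23.5 days

From f = (1 − cos θ)/2: cos θ = 1 − 2×0.36 = 0.280; arccos → 73.7°.
A waning Moon lies in 180°–360°, so θ = 360° − 73.7° = 286.3°.
Age = 29.53 × 286.3°/360° ≈ 23.48 days.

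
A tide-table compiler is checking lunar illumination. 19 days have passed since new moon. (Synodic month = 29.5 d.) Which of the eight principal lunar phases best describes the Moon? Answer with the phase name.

waning gibbous

θ ≈ 360° × 19/29.5 = 232°, which falls in the waning gibbous sector.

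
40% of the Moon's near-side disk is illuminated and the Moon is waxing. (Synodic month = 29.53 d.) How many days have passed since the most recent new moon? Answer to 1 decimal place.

6.4 days

Invert f = (1 − cos θ)/2 to get cos θ = 1 − 2(0.40) = 0.200, hence θ₀ = arccos 0.200 = 78.5°.
Waxing ⇒ before full, so θ = 78.5°.
Age = 29.53 × 78.5°/360° ≈ 6.44 days.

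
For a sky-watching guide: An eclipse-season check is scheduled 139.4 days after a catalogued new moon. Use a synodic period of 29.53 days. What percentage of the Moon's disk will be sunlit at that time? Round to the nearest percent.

139.4 d spans 4 complete synodic months (4 × 29.53 = 118.12 d) plus 21.28 d.
Phase angle: θ = 360°·(21.28 d)/(29.53 d) = 259.4°.
With cos θ = (-0.184), the lit fraction is (1 − (-0.184))/2 ≈ 0.592, so 59%.

59%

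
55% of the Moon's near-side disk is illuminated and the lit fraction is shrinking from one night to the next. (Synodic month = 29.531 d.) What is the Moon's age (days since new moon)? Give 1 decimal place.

21.7 days

cos θ = 1 − 2f = -0.100, giving a principal value of 95.7°.
A waning Moon lies in 180°–360°, so θ = 360° − 95.7° = 264.3°.
Age = 29.531 × 264.3°/360° ≈ 21.68 days.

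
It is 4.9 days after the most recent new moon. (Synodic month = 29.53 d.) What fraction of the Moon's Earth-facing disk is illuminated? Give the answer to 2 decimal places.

0.25

Elongation θ = 360° × 4.9/29.53 ≈ 59.7°.
cos 59.7° = 0.504, so f = (1 − 0.504)/2 = 0.248.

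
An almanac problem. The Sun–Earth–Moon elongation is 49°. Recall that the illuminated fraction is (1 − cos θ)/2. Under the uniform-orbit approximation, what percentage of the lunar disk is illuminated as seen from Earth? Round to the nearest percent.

cos 49° = 0.656, so f = (1 − 0.656)/2 = 0.172, i.e. 17%.

17%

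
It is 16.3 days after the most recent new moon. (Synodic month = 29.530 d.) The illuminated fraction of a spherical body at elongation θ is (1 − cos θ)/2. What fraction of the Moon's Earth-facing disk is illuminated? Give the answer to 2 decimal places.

Phase angle: θ = 360°·(16.3 d)/(29.530 d) = 198.7°.
With cos θ = (-0.947), the lit fraction is (1 − (-0.947))/2 ≈ 0.974.

0.97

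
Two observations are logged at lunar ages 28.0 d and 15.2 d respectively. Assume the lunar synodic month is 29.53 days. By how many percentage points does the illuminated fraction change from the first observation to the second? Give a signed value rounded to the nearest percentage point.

+97 pp

First observation: θ = 360°·28.0/29.53 = 341.3°, so f = 0.026.
Second observation: θ = 185.3°, f = 0.998.
Δf = 0.998 − 0.026 = +0.972, i.e. +97 pp.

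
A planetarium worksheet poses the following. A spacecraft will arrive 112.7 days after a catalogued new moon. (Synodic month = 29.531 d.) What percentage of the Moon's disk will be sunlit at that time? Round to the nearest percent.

112.7/29.531 = 3.816 lunations, so 3 complete cycles and 24.11 d into the next.
The Moon has covered 24.11/29.531 of its cycle, so θ ≈ 360° × 24.11/29.531 = 293.9°.
Illuminated fraction = (1 − cos 293.9°)/2 = (1 − 0.405)/2 ≈ 0.298, so 30%.

30%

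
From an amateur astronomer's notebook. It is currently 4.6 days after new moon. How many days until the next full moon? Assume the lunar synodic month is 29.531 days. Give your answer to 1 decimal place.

Full moon occurs at elongation 180°, i.e. at age 29.531 × 180/360 = 14.765 d.
So 10.165 days remain (14.765 − 4.6).

10.2 days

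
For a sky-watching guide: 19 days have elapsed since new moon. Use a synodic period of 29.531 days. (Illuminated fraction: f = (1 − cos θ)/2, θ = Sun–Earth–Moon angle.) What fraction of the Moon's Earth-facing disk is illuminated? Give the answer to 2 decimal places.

Elongation θ = 360° × 19/29.531 ≈ 231.6°.
cos 231.6° = (-0.621), so f = (1 − (-0.621))/2 = 0.810.

0.81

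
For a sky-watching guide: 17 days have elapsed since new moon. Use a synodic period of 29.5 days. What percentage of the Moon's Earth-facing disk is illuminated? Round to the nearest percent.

94%

Elongation θ = 360° × 17/29.5 ≈ 207.5°.
With cos θ = (-0.887), the lit fraction is (1 − (-0.887))/2 ≈ 0.944, so 94%.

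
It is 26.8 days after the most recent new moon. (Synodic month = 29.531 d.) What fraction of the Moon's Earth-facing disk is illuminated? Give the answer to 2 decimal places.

0.08

Elongation θ = 360° × 26.8/29.531 ≈ 326.7°.
With cos θ = 0.836, the lit fraction is (1 − 0.836)/2 ≈ 0.082.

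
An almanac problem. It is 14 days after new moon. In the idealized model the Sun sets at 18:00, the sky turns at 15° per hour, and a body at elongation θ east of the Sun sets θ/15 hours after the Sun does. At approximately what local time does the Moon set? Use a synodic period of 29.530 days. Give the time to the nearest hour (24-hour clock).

Elongation θ = 360° × 14/29.530 ≈ 170.7°.
The Moon trails the Sun by θ/15 = 170.7/15 ≈ 11.38 hours.
18:00 + 11.38 h ≈ 05:23 → 05:00 to the nearest hour.

05:00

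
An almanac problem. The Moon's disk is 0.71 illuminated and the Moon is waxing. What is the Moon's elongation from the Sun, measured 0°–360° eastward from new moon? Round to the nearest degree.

115°

Invert f = (1 − cos θ)/2 to get cos θ = 1 − 2(0.71) = -0.420, hence θ₀ = arccos -0.420 = 114.8°.
The Moon is waxing (0°–180°), so θ = 114.8° directly.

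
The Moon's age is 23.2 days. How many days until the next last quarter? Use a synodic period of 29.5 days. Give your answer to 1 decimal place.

28.4 days

Last quarter is 0.75 of the way through the cycle: age 0.75 × 29.5 = 22.125 d.
This lunation's last quarter (22.125 d) has passed, so add one period: 51.625 − 23.2 = 28.425 days.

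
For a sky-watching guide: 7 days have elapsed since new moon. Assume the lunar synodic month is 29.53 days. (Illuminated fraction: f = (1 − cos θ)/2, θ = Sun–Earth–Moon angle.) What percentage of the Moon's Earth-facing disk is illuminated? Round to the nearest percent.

46%

The Moon has covered 7/29.53 of its cycle, so θ ≈ 360° × 7/29.53 = 85.3°.
cos 85.3° = 0.081, so f = (1 − 0.081)/2 = 0.459, so 46%.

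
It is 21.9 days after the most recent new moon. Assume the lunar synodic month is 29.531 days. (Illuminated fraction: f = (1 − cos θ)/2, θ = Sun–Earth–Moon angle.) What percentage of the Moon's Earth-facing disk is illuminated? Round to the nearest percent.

53%

The Moon has covered 21.9/29.531 of its cycle, so θ ≈ 360° × 21.9/29.531 = 267.0°.
Illuminated fraction = (1 − cos 267.0°)/2 = (1 − (-0.053))/2 ≈ 0.526, so 53%.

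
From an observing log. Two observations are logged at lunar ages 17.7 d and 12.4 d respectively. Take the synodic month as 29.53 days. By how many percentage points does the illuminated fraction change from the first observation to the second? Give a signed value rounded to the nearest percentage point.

First observation: θ = 360°·17.7/29.53 = 215.8°, so f = 0.906.
Second observation: θ = 151.2°, f = 0.938.
Δf = 0.938 − 0.906 = +0.032, i.e. +3 pp.

+3 percentage points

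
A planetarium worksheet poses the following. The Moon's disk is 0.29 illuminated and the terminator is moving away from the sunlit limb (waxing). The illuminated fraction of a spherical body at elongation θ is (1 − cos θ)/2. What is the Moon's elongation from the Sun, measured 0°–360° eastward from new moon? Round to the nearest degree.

65°

Invert f = (1 − cos θ)/2 to get cos θ = 1 − 2(0.29) = 0.420, hence θ₀ = arccos 0.420 = 65.2°.
Waxing ⇒ before full, so θ = 65.2°.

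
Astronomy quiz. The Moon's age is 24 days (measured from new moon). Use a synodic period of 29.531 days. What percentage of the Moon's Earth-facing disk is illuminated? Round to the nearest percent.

31%

Elongation θ = 360° × 24/29.531 ≈ 292.6°.
With cos θ = 0.384, the lit fraction is (1 − 0.384)/2 ≈ 0.308, so 31%.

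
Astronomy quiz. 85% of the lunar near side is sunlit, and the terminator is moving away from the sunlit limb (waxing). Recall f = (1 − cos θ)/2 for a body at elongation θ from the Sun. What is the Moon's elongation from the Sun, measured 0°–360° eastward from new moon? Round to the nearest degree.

Invert f = (1 − cos θ)/2 to get cos θ = 1 − 2(0.85) = -0.700, hence θ₀ = arccos -0.700 = 134.4°.
Waxing ⇒ before full, so θ = 134.4°.

134°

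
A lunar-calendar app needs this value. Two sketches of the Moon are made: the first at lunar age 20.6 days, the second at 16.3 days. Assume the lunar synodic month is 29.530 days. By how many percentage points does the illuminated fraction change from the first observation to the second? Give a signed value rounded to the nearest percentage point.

+31 percentage points

First observation: θ = 360°·20.6/29.530 = 251.1°, so f = 0.662.
Second observation: θ = 198.7°, f = 0.974.
Δf = 0.974 − 0.662 = +0.312, i.e. +31 pp.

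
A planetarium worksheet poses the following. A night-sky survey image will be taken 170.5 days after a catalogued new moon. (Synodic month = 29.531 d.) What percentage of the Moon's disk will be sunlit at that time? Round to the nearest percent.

170.5 d spans 5 complete synodic months (5 × 29.531 = 147.66 d) plus 22.84 d.
Elongation θ = 360° × 22.84/29.531 ≈ 278.5°.
Illuminated fraction = (1 − cos 278.5°)/2 = (1 − 0.148)/2 ≈ 0.426, so 43%.

43%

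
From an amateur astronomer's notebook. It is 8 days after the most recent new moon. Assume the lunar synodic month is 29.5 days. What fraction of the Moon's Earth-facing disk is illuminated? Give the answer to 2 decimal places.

0.57

Elongation θ = 360° × 8/29.5 ≈ 97.6°.
cos 97.6° = (-0.133), so f = (1 − (-0.133))/2 = 0.566.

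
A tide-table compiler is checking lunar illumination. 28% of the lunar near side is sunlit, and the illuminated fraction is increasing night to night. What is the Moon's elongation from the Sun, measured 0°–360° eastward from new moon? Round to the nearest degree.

64°

Invert f = (1 − cos θ)/2 to get cos θ = 1 − 2(0.28) = 0.440, hence θ₀ = arccos 0.440 = 63.9°.
Before full moon the principal value applies: θ = 63.9°.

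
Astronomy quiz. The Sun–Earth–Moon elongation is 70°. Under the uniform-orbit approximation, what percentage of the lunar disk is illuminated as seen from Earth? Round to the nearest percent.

Half-versine of 70°: (1 − 0.342)/2 = 0.329, i.e. 33%.

33%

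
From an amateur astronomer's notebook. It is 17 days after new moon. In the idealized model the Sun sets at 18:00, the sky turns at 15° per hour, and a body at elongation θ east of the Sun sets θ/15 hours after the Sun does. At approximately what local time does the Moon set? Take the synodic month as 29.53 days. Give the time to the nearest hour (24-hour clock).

08:00

The Moon has covered 17/29.53 of its cycle, so θ ≈ 360° × 17/29.53 = 207.2°.
The Moon trails the Sun by θ/15 = 207.2/15 ≈ 13.82 hours.
18:00 + 13.82 h ≈ 07:49 → 08:00 to the nearest hour.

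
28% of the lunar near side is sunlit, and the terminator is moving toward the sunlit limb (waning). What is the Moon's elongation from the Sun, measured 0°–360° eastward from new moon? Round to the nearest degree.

296°

From f = (1 − cos θ)/2: cos θ = 1 − 2×0.28 = 0.440; arccos → 63.9°.
Since the Moon is past full (waning), take the reflex angle: θ = 360° − 63.9° = 296.1°.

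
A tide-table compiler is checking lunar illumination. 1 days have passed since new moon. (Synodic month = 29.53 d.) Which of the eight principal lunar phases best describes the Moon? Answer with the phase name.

new moon

At 1/29.53 of the cycle, θ ≈ 12° — the new moon range.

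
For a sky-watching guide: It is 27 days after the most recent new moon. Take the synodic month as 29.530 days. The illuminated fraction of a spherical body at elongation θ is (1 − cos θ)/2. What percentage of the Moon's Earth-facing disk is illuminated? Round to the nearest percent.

Phase angle: θ = 360°·(27 d)/(29.530 d) = 329.2°.
Illuminated fraction = (1 − cos 329.2°)/2 = (1 − 0.859)/2 ≈ 0.071, so 7%.

7%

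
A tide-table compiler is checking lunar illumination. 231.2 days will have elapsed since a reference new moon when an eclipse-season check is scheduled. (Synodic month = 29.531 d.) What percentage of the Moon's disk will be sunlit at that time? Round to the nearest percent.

26%

231.2/29.531 = 7.829 lunations, so 7 complete cycles and 24.48 d into the next.
Elongation θ = 360° × 24.48/29.531 ≈ 298.5°.
cos 298.5° = 0.477, so f = (1 − 0.477)/2 = 0.262, so 26%.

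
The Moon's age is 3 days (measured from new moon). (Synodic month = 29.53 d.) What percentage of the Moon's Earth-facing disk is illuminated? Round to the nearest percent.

10%

Phase angle: θ = 360°·(3 d)/(29.53 d) = 36.6°.
With cos θ = 0.803, the lit fraction is (1 − 0.803)/2 ≈ 0.098, so 10%.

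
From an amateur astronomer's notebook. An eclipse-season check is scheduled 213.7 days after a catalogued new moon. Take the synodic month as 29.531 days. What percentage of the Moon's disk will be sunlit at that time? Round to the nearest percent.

46%

213.7 d spans 7 complete synodic months (7 × 29.531 = 206.72 d) plus 6.98 d.
The Moon has covered 6.98/29.531 of its cycle, so θ ≈ 360° × 6.98/29.531 = 85.1°.
cos 85.1° = 0.085, so f = (1 − 0.085)/2 = 0.458, so 46%.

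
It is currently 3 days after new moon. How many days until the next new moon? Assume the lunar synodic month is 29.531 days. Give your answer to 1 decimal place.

The next new moon completes the synodic month: 29.531 − 3 = 26.531 days.

26.5 days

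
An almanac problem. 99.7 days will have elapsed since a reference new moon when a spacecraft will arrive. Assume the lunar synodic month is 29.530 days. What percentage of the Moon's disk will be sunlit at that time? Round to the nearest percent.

99.7/29.530 = 3.376 lunations, so 3 complete cycles and 11.11 d into the next.
Elongation θ = 360° × 11.11/29.530 ≈ 135.4°.
With cos θ = (-0.713), the lit fraction is (1 − (-0.713))/2 ≈ 0.856, so 86%.

86%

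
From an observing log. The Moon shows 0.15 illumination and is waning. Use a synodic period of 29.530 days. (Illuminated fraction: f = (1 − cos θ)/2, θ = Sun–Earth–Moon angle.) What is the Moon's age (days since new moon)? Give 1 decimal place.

From f = (1 − cos θ)/2: cos θ = 1 − 2×0.15 = 0.700; arccos → 45.6°.
Since the Moon is past full (waning), take the reflex angle: θ = 360° − 45.6° = 314.4°.
That fraction of the synodic month is 314.4/360 × 29.530 d ≈ 25.79 d.

25.8 days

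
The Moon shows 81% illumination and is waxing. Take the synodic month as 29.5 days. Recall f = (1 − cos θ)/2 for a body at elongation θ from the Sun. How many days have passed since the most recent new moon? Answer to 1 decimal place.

cos θ = 1 − 2f = -0.620, giving a principal value of 128.3°.
Waxing ⇒ before full, so θ = 128.3°.
That fraction of the synodic month is 128.3/360 × 29.5 d ≈ 10.51 d.

10.5 days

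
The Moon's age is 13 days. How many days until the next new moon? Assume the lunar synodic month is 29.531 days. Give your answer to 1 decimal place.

The next new moon completes the synodic month: 29.531 − 13 = 16.531 days.

16.5 days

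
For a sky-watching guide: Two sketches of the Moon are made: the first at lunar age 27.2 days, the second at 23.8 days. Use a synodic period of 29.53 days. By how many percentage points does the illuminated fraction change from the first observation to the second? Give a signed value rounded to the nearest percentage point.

+27 pp

θ₁ = 360° × 27.2/29.53 = 331.6°, f₁ = (1 − cos θ₁)/2 = 0.060.
θ₂ = 360° × 23.8/29.53 = 290.1°, f₂ = (1 − cos θ₂)/2 = 0.328.
Change = f₂ − f₁ = +0.268 → +27 percentage points.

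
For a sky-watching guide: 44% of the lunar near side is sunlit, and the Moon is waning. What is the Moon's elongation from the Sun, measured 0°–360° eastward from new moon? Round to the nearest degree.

Invert f = (1 − cos θ)/2 to get cos θ = 1 − 2(0.44) = 0.120, hence θ₀ = arccos 0.120 = 83.1°.
Waning ⇒ past full, so θ = 360° − 83.1° = 276.9°.

277°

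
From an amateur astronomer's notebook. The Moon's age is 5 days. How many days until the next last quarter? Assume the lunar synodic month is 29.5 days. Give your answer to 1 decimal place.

Last quarter occurs at elongation 270°, i.e. at age 29.5 × 270/360 = 22.125 d.
That is 22.125 − 5 = 17.125 days ahead.

17.1 days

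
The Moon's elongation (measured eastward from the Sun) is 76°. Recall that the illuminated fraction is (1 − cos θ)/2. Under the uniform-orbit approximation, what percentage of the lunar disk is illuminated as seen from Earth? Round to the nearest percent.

38%

f = (1 − cos 76°)/2 = (1 − 0.242)/2 ≈ 0.379, i.e. 38%.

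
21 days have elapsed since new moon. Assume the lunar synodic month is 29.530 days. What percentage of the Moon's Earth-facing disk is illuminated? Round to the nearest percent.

The Moon has covered 21/29.530 of its cycle, so θ ≈ 360° × 21/29.530 = 256.0°.
Illuminated fraction = (1 − cos 256.0°)/2 = (1 − (-0.242))/2 ≈ 0.621, so 62%.

62%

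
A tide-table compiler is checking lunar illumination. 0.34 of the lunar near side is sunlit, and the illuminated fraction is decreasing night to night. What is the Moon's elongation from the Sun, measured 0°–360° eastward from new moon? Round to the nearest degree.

289°

From f = (1 − cos θ)/2: cos θ = 1 − 2×0.34 = 0.320; arccos → 71.3°.
Since the Moon is past full (waning), take the reflex angle: θ = 360° − 71.3° = 288.7°.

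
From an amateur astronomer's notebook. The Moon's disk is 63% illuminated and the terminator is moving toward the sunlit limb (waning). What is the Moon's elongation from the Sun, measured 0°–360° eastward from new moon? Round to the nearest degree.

From f = (1 − cos θ)/2: cos θ = 1 − 2×0.63 = -0.260; arccos → 105.1°.
Since the Moon is past full (waning), take the reflex angle: θ = 360° − 105.1° = 254.9°.

255°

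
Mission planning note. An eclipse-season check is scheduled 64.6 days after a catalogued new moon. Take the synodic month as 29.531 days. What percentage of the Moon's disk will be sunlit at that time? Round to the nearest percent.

31%

64.6 d spans 2 complete synodic months (2 × 29.531 = 59.06 d) plus 5.54 d.
The Moon has covered 5.54/29.531 of its cycle, so θ ≈ 360° × 5.54/29.531 = 67.5°.
With cos θ = 0.382, the lit fraction is (1 − 0.382)/2 ≈ 0.309, so 31%.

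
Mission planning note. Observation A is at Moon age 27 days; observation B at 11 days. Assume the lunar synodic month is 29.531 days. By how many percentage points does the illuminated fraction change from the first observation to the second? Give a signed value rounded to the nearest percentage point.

θ₁ = 360° × 27/29.531 = 329.1°, f₁ = (1 − cos θ₁)/2 = 0.071.
θ₂ = 360° × 11/29.531 = 134.1°, f₂ = (1 − cos θ₂)/2 = 0.848.
Change = f₂ − f₁ = +0.777 → +78 percentage points.

+78 percentage points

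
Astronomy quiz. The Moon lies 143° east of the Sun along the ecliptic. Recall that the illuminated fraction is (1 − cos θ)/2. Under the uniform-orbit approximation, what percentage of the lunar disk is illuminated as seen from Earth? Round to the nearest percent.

f = (1 − cos 143°)/2 = (1 − (-0.799))/2 ≈ 0.899, i.e. 90%.

90%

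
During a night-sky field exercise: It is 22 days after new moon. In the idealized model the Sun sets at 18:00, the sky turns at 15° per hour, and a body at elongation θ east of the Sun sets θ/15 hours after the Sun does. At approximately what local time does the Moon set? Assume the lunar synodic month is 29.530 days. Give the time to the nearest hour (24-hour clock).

12:00

Elongation θ = 360° × 22/29.530 ≈ 268.2°.
Delay after the Sun = 268.2° / (15°/h) ≈ 17.88 h.
18:00 + 17.88 h ≈ 11:53 → 12:00 to the nearest hour.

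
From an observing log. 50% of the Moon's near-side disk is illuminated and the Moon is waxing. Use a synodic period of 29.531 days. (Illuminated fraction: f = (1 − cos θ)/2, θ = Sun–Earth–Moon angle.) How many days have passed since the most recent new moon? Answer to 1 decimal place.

7.4 days

From f = (1 − cos θ)/2: cos θ = 1 − 2×0.50 = 0.000; arccos → 90.0°.
Before full moon the principal value applies: θ = 90.0°.
At 360°/29.531 d per day, 90.0° corresponds to 7.38 days.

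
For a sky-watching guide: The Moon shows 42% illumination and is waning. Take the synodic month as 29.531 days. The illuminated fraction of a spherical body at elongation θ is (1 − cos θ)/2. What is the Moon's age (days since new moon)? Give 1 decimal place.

cos θ = 1 − 2f = 0.160, giving a principal value of 80.8°.
A waning Moon lies in 180°–360°, so θ = 360° − 80.8° = 279.2°.
At 360°/29.531 d per day, 279.2° corresponds to 22.90 days.

22.9 days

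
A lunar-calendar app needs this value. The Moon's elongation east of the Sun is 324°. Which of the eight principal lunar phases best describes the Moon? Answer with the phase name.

waning crescent

324° lies in the waning crescent sector of the 8-phase cycle.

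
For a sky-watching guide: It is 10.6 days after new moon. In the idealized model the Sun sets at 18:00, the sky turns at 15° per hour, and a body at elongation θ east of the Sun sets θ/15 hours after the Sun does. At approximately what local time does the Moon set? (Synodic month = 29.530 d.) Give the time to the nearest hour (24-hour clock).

Elongation θ = 360° × 10.6/29.530 ≈ 129.2°.
At 15° of sky rotation per hour, 129.2° corresponds to a 8.61 h lag.
18:00 + 8.61 h ≈ 02:37 → 03:00 to the nearest hour.

03:00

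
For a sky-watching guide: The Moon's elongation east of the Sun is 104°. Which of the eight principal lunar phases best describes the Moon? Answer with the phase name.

The first quarter sector spans roughly 68°–112°; 104° falls inside it.

first quarter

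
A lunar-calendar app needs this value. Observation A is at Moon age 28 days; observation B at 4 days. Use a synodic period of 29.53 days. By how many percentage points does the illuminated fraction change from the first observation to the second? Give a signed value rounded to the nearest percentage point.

θ₁ = 360° × 28/29.53 = 341.3°, f₁ = (1 − cos θ₁)/2 = 0.026.
θ₂ = 360° × 4/29.53 = 48.8°, f₂ = (1 − cos θ₂)/2 = 0.170.
Change = f₂ − f₁ = +0.144 → +14 percentage points.

+14 pp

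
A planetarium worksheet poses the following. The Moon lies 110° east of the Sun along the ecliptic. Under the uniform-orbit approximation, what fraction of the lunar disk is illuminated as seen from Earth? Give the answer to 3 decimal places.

Half-versine of 110°: (1 − (-0.342))/2 = 0.671.

0.671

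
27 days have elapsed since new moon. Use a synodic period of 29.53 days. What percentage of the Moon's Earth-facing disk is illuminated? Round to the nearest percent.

7%

Elongation θ = 360° × 27/29.53 ≈ 329.2°.
With cos θ = 0.859, the lit fraction is (1 − 0.859)/2 ≈ 0.071, so 7%.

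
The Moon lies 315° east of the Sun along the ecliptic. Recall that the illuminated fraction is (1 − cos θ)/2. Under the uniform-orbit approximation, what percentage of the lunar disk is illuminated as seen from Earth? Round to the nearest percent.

15%

f = (1 − cos 315°)/2 = (1 − 0.707)/2 ≈ 0.146, i.e. 15%.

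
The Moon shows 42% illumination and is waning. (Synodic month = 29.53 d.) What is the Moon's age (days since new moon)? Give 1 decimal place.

From f = (1 − cos θ)/2: cos θ = 1 − 2×0.42 = 0.160; arccos → 80.8°.
A waning Moon lies in 180°–360°, so θ = 360° − 80.8° = 279.2°.
Age = 29.53 × 279.2°/360° ≈ 22.90 days.

22.9 days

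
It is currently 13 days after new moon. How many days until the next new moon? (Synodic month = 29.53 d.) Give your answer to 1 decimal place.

One full lunation from the last new moon is 29.53 d; remaining = 29.53 − 13 = 16.530 d.

16.5 days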